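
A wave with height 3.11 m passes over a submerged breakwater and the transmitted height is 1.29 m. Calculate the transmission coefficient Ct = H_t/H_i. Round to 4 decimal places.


Ct = H_t / H_i
Ct = 1.29 / 3.11
Ct = 0.4148

0.4148


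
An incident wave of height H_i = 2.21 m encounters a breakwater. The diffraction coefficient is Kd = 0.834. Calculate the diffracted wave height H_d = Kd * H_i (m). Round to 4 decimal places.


H_d = Kd * H_i
H_d = 0.834 * 2.21
H_d = 1.8431 m

1.8431


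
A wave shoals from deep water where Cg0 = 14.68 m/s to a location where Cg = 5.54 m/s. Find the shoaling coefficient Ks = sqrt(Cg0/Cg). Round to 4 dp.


Ks = sqrt(Cg0 / Cg)
Ks = sqrt(14.68 / 5.54)
Ks = sqrt(2.6498)
Ks = 1.6278

1.6278


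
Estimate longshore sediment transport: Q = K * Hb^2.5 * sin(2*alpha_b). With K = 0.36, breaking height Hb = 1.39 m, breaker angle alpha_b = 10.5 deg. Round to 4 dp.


Q = K * Hb^2.5 * sin(2 * alpha_b)
Hb^2.5 = 1.39^2.5 = 2.277912
sin(2 * 10.5) = sin(21.0) = 0.358368
Q = 0.36 * 2.277912 * 0.358368
Q = 0.2939 m^3/s

0.2939


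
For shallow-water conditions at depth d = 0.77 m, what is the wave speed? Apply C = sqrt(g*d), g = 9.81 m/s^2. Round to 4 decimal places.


Using the shallow-water approximation:
C = sqrt(g * d) = sqrt(9.81 * 0.77)
C = sqrt(7.5537)
C = 2.7484 m/s

2.7484


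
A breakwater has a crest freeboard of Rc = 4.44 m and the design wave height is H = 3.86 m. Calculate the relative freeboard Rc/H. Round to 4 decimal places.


Relative freeboard = Rc / H
= 4.44 / 3.86
= 1.1503

1.1503


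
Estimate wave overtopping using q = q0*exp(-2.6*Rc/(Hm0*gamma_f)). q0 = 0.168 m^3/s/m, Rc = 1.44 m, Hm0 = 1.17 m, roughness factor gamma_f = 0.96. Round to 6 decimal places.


q = q0 * exp(-2.6 * Rc / (Hm0 * gamma_f))
Exponent = -2.6 * 1.44 / (1.17 * 0.96)
= -2.6 * 1.44 / 1.1232
= -3.333333
exp(-3.333333) = 0.035674
q = 0.168 * 0.035674
q = 0.005993 m^3/s/m

0.005993


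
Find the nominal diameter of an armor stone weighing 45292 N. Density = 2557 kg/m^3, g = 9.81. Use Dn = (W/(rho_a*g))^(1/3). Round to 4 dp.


V = W / (rho_a * g)
V = 45292 / (2557 * 9.81)
V = 45292 / 25084.17
V = 1.805601 m^3
Dn = V^(1/3) = 1.805601^(1/3)
Dn = 1.2177 m

1.2177


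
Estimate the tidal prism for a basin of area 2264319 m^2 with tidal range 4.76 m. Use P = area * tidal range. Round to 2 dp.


Tidal prism = Area * Tidal range
P = 2264319 * 4.76
P = 10778158.44 m^3

10778158.44


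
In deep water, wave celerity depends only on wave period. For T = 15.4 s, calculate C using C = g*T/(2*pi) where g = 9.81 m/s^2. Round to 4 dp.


We use the deep-water celerity formula:
C = g * T / (2 * pi)
C = 9.81 * 15.4 / (2 * 3.14159...)
C = 151.074000 / 6.283185
C = 24.0442 m/s

24.0442


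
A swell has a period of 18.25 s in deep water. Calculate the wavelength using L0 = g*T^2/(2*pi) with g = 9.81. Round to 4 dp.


L0 = g * T^2 / (2 * pi)
L0 = 9.81 * 18.25^2 / (2 * pi)
L0 = 9.81 * 333.0625 / 6.28319
L0 = 3267.3431 / 6.28319
L0 = 520.0138 m

520.0138


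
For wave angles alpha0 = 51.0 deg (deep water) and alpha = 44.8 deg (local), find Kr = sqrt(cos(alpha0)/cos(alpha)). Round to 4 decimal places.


Kr = sqrt(cos(alpha0) / cos(alpha))
cos(51.0) = 0.629320
cos(44.8) = 0.709571
Kr = sqrt(0.629320 / 0.709571)
Kr = sqrt(0.886903)
Kr = 0.9418

0.9418


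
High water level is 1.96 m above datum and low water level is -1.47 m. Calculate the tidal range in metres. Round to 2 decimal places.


Tidal range = High water - Low water
Tidal range = 1.96 - (-1.47)
Tidal range = 3.43 m

3.43


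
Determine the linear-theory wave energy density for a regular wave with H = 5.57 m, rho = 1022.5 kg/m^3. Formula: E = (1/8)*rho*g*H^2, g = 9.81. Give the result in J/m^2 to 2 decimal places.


E = (1/8) * rho * g * H^2
E = (1/8) * 1022.5 * 9.81 * 5.57^2
E = 0.125 * 1022.5 * 9.81 * 31.0249
E = 38900.28 J/m^2

38900.28


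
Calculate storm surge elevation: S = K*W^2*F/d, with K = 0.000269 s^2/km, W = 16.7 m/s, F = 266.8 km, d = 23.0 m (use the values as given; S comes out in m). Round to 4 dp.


S = K * W^2 * F / d
W^2 = 16.7^2 = 278.89
S = 0.000269 * 278.89 * 266.8 / 23.0
Numerator = 0.000269 * 278.89 * 266.8 = 20.015712
S = 20.015712 / 23.0 = 0.8702 m

0.8702


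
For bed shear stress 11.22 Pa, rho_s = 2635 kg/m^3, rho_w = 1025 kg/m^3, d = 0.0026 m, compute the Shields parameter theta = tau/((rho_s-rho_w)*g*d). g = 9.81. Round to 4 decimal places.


theta = tau / ((rho_s - rho_w) * g * d)
rho_s - rho_w = 2635 - 1025 = 1610
Denominator = 1610 * 9.81 * 0.0026 = 41.064660
theta = 11.22 / 41.064660
theta = 0.2732

0.2732


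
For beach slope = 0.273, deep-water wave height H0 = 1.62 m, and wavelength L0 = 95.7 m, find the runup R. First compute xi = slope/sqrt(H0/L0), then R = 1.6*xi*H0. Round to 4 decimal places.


xi = slope / sqrt(H0/L0)
H0/L0 = 1.62/95.7 = 0.016928
sqrt(0.016928) = 0.130107
xi = 0.273 / 0.130107 = 2.098269
R = 1.6 * xi * H0 = 1.6 * 2.098269 * 1.62
R = 5.4387 m

5.4387


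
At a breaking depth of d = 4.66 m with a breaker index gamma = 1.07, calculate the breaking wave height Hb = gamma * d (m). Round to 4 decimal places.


Hb = gamma * d
Hb = 1.07 * 4.66
Hb = 4.9862 m

4.9862


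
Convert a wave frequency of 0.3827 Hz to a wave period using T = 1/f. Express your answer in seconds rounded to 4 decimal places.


T = 1 / f
T = 1 / 0.3827
T = 2.6130 s

2.6130


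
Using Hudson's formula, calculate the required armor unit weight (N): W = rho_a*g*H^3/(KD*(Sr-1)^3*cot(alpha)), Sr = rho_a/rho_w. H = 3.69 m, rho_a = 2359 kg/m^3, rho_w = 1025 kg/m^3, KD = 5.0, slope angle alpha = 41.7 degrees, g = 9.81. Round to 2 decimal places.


Sr = rho_a / rho_w = 2359 / 1025 = 2.301463
(Sr - 1) = 1.301463
(Sr - 1)^3 = 2.204428
cot(41.7) = 1 / tan(41.7) = 1 / 0.890967 = 1.122375
Numerator = 2359 * 9.81 * 3.69^3 = 1162722.4200
Denominator = 5.0 * 2.204428 * 1.122375 = 12.370978
W = 1162722.4200 / 12.370978
W = 93987.91 N

93987.91


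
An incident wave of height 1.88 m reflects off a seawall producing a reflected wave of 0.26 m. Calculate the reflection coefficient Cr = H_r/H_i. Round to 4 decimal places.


Cr = H_r / H_i
Cr = 0.26 / 1.88
Cr = 0.1383

0.1383


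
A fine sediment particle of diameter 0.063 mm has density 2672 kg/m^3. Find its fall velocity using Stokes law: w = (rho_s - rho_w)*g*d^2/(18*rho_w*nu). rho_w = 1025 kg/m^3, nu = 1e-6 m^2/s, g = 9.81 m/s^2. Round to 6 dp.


w = (rho_s - rho_w) * g * d^2 / (18 * rho_w * nu)
d = 0.063 mm = 0.000063 m
rho_s - rho_w = 2672 - 1025 = 1647
Numerator = 1647 * 9.81 * (0.000063)^2 = 0.000064127411
Denominator = 18 * 1025 * 1e-6 = 0.018450
w = 0.003476 m/s

0.003476


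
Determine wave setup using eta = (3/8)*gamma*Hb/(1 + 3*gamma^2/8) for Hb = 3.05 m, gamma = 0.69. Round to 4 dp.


eta = (3/8) * gamma * Hb / (1 + 3*gamma^2/8)
Numerator = (3/8) * 0.69 * 3.05 = 0.789187
Denominator = 1 + 3*0.69^2/8 = 1 + 0.178538 = 1.178538
eta = 0.789187 / 1.178538
eta = 0.6696 m

0.6696


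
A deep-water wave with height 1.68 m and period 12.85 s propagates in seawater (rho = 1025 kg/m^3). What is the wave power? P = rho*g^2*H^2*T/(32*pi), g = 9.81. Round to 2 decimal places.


P = rho * g^2 * H^2 * T / (32 * pi)
P = 1025 * 9.81^2 * 1.68^2 * 12.85 / (32 * pi)
P = 1025 * 96.2361 * 2.8224 * 12.85 / 100.53096
P = 35586.37 W/m

35586.37


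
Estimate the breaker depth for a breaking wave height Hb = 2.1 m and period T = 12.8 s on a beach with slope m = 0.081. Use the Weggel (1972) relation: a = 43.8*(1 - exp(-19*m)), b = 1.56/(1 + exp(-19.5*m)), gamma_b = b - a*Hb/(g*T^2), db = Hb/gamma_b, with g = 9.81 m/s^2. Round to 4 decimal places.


a = 43.8 * (1 - exp(-19 * m))
exp(-19 * 0.081) = exp(-1.5390) = 0.214596
a = 43.8 * (1 - 0.214596) = 34.400713
b = 1.56 / (1 + exp(-19.5 * m))
exp(-19.5 * 0.081) = exp(-1.5795) = 0.206078
b = 1.56 / (1 + 0.206078) = 1.293449
Hb / (g * T^2) = 2.1 / (9.81 * 12.8^2) = 2.1 / 1607.2704 = 0.00130656
gamma_b = b - a * Hb/(g*T^2) = 1.293449 - 34.400713 * 0.00130656 = 1.248502
db = Hb / gamma_b = 2.1 / 1.248502
db = 1.6820 m

1.6820


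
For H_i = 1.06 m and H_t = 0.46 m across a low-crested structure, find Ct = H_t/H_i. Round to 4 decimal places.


Ct = H_t / H_i
Ct = 0.46 / 1.06
Ct = 0.4340

0.4340


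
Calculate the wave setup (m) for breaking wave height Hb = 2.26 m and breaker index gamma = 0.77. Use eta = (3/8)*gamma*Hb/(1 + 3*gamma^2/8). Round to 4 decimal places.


eta = (3/8) * gamma * Hb / (1 + 3*gamma^2/8)
Numerator = (3/8) * 0.77 * 2.26 = 0.652575
Denominator = 1 + 3*0.77^2/8 = 1 + 0.222338 = 1.222338
eta = 0.652575 / 1.222338
eta = 0.5339 m

0.5339


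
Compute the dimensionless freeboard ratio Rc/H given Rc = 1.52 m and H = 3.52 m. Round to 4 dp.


Relative freeboard = Rc / H
= 1.52 / 3.52
= 0.4318

0.4318


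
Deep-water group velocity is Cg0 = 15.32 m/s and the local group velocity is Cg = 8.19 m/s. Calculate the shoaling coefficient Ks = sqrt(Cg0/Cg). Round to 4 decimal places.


Ks = sqrt(Cg0 / Cg)
Ks = sqrt(15.32 / 8.19)
Ks = sqrt(1.8706)
Ks = 1.3677

1.3677


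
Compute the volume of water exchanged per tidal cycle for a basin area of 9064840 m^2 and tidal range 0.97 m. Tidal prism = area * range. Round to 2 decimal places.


Tidal prism = Area * Tidal range
P = 9064840 * 0.97
P = 8792894.80 m^3

8792894.80


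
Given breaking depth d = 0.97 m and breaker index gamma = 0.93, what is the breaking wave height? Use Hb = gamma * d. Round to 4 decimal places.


Hb = gamma * d
Hb = 0.93 * 0.97
Hb = 0.9021 m

0.9021


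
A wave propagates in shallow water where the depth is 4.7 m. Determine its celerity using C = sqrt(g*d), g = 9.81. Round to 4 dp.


Using the shallow-water approximation:
C = sqrt(g * d) = sqrt(9.81 * 4.7)
C = sqrt(46.1070)
C = 6.7902 m/s

6.7902


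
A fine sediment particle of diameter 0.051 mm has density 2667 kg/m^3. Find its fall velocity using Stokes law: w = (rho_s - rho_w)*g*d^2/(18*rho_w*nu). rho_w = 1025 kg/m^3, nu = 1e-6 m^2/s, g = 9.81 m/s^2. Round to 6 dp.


w = (rho_s - rho_w) * g * d^2 / (18 * rho_w * nu)
d = 0.051 mm = 0.000051 m
rho_s - rho_w = 2667 - 1025 = 1642
Numerator = 1642 * 9.81 * (0.000051)^2 = 0.000041896960
Denominator = 18 * 1025 * 1e-6 = 0.018450
w = 0.002271 m/s

0.002271


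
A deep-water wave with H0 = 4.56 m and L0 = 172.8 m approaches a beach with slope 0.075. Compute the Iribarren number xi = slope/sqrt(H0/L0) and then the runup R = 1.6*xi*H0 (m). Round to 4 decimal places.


xi = slope / sqrt(H0/L0)
H0/L0 = 4.56/172.8 = 0.026389
sqrt(0.026389) = 0.162447
xi = 0.075 / 0.162447 = 0.461690
R = 1.6 * xi * H0 = 1.6 * 0.461690 * 4.56
R = 3.3685 m

3.3685


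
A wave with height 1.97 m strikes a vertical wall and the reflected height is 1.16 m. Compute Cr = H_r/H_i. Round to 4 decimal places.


Cr = H_r / H_i
Cr = 1.16 / 1.97
Cr = 0.5888

0.5888


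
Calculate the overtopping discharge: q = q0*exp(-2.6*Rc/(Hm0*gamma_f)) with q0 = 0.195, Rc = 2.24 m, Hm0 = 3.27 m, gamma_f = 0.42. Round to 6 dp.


q = q0 * exp(-2.6 * Rc / (Hm0 * gamma_f))
Exponent = -2.6 * 2.24 / (3.27 * 0.42)
= -2.6 * 2.24 / 1.3734
= -4.240571
exp(-4.240571) = 0.014399
q = 0.195 * 0.014399
q = 0.002808 m^3/s/m

0.002808


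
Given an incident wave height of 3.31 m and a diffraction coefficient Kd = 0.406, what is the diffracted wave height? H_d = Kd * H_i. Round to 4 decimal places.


H_d = Kd * H_i
H_d = 0.406 * 3.31
H_d = 1.3439 m

1.3439


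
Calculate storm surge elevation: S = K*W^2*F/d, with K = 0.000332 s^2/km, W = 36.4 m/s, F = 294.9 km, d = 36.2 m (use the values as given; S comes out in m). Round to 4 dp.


S = K * W^2 * F / d
W^2 = 36.4^2 = 1324.96
S = 0.000332 * 1324.96 * 294.9 / 36.2
Numerator = 0.000332 * 1324.96 * 294.9 = 129.722594
S = 129.722594 / 36.2 = 3.5835 m

3.5835


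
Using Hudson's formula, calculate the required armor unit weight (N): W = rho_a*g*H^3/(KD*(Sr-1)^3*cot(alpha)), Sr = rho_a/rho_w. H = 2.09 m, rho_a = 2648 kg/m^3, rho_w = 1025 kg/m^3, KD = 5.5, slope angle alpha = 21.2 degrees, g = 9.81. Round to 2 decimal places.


Sr = rho_a / rho_w = 2648 / 1025 = 2.583415
(Sr - 1) = 1.583415
(Sr - 1)^3 = 3.969940
cot(21.2) = 1 / tan(21.2) = 1 / 0.387874 = 2.578154
Numerator = 2648 * 9.81 * 2.09^3 = 237151.4839
Denominator = 5.5 * 3.969940 * 2.578154 = 56.293143
W = 237151.4839 / 56.293143
W = 4212.80 N

4212.80


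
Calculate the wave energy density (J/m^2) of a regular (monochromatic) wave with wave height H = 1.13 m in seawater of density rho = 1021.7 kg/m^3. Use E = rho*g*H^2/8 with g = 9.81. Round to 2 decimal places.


E = (1/8) * rho * g * H^2
E = (1/8) * 1021.7 * 9.81 * 1.13^2
E = 0.125 * 1021.7 * 9.81 * 1.2769
E = 1599.78 J/m^2

1599.78


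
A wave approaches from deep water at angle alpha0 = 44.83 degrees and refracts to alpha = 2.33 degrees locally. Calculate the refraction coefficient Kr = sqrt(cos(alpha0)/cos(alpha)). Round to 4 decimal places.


Kr = sqrt(cos(alpha0) / cos(alpha))
cos(44.83) = 0.709202
cos(2.33) = 0.999173
Kr = sqrt(0.709202 / 0.999173)
Kr = sqrt(0.709789)
Kr = 0.8425

0.8425


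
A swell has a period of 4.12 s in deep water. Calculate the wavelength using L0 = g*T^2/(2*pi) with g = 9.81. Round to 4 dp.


L0 = g * T^2 / (2 * pi)
L0 = 9.81 * 4.12^2 / (2 * pi)
L0 = 9.81 * 16.9744 / 6.28319
L0 = 166.5189 / 6.28319
L0 = 26.5023 m

26.5023


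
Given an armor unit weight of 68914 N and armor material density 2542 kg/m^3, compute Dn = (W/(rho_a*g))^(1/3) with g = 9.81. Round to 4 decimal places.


V = W / (rho_a * g)
V = 68914 / (2542 * 9.81)
V = 68914 / 24937.02
V = 2.763522 m^3
Dn = V^(1/3) = 2.763522^(1/3)
Dn = 1.4033 m

1.4033


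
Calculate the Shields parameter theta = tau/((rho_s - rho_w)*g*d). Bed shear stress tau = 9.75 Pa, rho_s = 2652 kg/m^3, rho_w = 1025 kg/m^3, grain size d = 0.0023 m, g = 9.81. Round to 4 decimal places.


theta = tau / ((rho_s - rho_w) * g * d)
rho_s - rho_w = 2652 - 1025 = 1627
Denominator = 1627 * 9.81 * 0.0023 = 36.710001
theta = 9.75 / 36.710001
theta = 0.2656

0.2656


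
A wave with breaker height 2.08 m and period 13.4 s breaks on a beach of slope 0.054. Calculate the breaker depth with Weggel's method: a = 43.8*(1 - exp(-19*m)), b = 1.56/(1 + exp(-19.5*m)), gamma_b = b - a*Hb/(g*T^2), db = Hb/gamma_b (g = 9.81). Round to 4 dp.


a = 43.8 * (1 - exp(-19 * m))
exp(-19 * 0.054) = exp(-1.0260) = 0.358438
a = 43.8 * (1 - 0.358438) = 28.100422
b = 1.56 / (1 + exp(-19.5 * m))
exp(-19.5 * 0.054) = exp(-1.0530) = 0.348890
b = 1.56 / (1 + 0.348890) = 1.156507
Hb / (g * T^2) = 2.08 / (9.81 * 13.4^2) = 2.08 / 1761.4836 = 0.00118082
gamma_b = b - a * Hb/(g*T^2) = 1.156507 - 28.100422 * 0.00118082 = 1.123325
db = Hb / gamma_b = 2.08 / 1.123325
db = 1.8516 m

1.8516


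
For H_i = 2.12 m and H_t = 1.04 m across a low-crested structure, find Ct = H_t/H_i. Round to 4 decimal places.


Ct = H_t / H_i
Ct = 1.04 / 2.12
Ct = 0.4906

0.4906


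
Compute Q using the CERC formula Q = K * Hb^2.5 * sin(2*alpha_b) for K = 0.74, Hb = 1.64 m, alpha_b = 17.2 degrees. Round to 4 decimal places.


Q = K * Hb^2.5 * sin(2 * alpha_b)
Hb^2.5 = 1.64^2.5 = 3.444369
sin(2 * 17.2) = sin(34.4) = 0.564967
Q = 0.74 * 3.444369 * 0.564967
Q = 1.4400 m^3/s

1.4400


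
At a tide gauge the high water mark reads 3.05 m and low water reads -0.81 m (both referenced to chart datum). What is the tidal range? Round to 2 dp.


Tidal range = High water - Low water
Tidal range = 3.05 - (-0.81)
Tidal range = 3.86 m

3.86


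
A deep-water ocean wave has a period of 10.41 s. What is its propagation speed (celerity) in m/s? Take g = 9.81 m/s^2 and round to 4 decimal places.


We use the deep-water celerity formula:
C = g * T / (2 * pi)
C = 9.81 * 10.41 / (2 * 3.14159...)
C = 102.122100 / 6.283185
C = 16.2532 m/s

16.2532


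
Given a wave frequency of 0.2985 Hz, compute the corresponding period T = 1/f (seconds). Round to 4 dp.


T = 1 / f
T = 1 / 0.2985
T = 3.3501 s

3.3501


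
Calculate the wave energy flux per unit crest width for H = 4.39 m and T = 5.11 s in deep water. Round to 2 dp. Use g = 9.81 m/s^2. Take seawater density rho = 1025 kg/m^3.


P = rho * g^2 * H^2 * T / (32 * pi)
P = 1025 * 9.81^2 * 4.39^2 * 5.11 / (32 * pi)
P = 1025 * 96.2361 * 19.2721 * 5.11 / 100.53096
P = 96630.00 W/m

96630.00


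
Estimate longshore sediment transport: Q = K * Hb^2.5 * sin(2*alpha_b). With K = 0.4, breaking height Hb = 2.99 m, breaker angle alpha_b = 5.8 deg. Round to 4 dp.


Q = K * Hb^2.5 * sin(2 * alpha_b)
Hb^2.5 = 2.99^2.5 = 15.458878
sin(2 * 5.8) = sin(11.6) = 0.201078
Q = 0.4 * 15.458878 * 0.201078
Q = 1.2434 m^3/s

1.2434


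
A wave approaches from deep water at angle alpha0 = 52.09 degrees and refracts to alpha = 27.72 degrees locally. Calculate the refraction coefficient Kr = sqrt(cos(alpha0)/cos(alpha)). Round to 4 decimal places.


Kr = sqrt(cos(alpha0) / cos(alpha))
cos(52.09) = 0.614423
cos(27.72) = 0.885231
Kr = sqrt(0.614423 / 0.885231)
Kr = sqrt(0.694082)
Kr = 0.8331

0.8331


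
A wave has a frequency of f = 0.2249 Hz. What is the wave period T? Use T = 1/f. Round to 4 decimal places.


T = 1 / f
T = 1 / 0.2249
T = 4.4464 s

4.4464


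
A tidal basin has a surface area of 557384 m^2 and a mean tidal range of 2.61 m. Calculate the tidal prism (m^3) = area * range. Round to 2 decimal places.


Tidal prism = Area * Tidal range
P = 557384 * 2.61
P = 1454772.24 m^3

1454772.24


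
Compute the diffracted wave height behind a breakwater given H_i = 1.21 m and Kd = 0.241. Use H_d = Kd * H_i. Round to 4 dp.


H_d = Kd * H_i
H_d = 0.241 * 1.21
H_d = 0.2916 m

0.2916


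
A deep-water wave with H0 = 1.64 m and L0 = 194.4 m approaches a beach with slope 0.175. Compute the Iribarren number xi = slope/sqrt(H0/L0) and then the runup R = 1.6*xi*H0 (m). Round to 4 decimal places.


xi = slope / sqrt(H0/L0)
H0/L0 = 1.64/194.4 = 0.008436
sqrt(0.008436) = 0.091849
xi = 0.175 / 0.091849 = 1.905304
R = 1.6 * xi * H0 = 1.6 * 1.905304 * 1.64
R = 4.9995 m

4.9995


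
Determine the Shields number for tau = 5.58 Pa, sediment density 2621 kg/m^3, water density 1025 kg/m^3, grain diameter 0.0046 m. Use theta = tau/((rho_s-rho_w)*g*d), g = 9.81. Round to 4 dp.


theta = tau / ((rho_s - rho_w) * g * d)
rho_s - rho_w = 2621 - 1025 = 1596
Denominator = 1596 * 9.81 * 0.0046 = 72.021096
theta = 5.58 / 72.021096
theta = 0.0775

0.0775


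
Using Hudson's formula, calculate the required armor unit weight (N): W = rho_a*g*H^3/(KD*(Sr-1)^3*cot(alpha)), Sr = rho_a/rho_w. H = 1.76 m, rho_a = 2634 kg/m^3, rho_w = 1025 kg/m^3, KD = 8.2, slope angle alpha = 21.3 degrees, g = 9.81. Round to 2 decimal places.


Sr = rho_a / rho_w = 2634 / 1025 = 2.569756
(Sr - 1) = 1.569756
(Sr - 1)^3 = 3.868090
cot(21.3) = 1 / tan(21.3) = 1 / 0.389884 = 2.564867
Numerator = 2634 * 9.81 * 1.76^3 = 140871.3840
Denominator = 8.2 * 3.868090 * 2.564867 = 81.353324
W = 140871.3840 / 81.353324
W = 1731.60 N

1731.60


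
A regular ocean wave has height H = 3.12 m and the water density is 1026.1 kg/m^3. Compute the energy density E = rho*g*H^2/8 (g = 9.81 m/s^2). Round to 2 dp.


E = (1/8) * rho * g * H^2
E = (1/8) * 1026.1 * 9.81 * 3.12^2
E = 0.125 * 1026.1 * 9.81 * 9.7344
E = 12248.36 J/m^2

12248.36


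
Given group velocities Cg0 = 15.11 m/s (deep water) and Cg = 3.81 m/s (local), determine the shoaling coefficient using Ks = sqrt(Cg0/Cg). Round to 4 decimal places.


Ks = sqrt(Cg0 / Cg)
Ks = sqrt(15.11 / 3.81)
Ks = sqrt(3.9659)
Ks = 1.9915

1.9915


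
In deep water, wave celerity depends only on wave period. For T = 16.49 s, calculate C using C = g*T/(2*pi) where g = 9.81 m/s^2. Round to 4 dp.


We use the deep-water celerity formula:
C = g * T / (2 * pi)
C = 9.81 * 16.49 / (2 * 3.14159...)
C = 161.766900 / 6.283185
C = 25.7460 m/s

25.7460


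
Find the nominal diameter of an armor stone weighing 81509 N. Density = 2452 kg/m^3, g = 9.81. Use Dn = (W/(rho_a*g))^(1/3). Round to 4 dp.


V = W / (rho_a * g)
V = 81509 / (2452 * 9.81)
V = 81509 / 24054.12
V = 3.388567 m^3
Dn = V^(1/3) = 3.388567^(1/3)
Dn = 1.5020 m

1.5020


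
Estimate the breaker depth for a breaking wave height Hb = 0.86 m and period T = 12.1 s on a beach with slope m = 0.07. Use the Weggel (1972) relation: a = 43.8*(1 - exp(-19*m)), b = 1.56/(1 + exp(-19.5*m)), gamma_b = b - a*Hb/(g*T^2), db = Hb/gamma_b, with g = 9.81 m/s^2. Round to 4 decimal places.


a = 43.8 * (1 - exp(-19 * m))
exp(-19 * 0.07) = exp(-1.3300) = 0.264477
a = 43.8 * (1 - 0.264477) = 32.215896
b = 1.56 / (1 + exp(-19.5 * m))
exp(-19.5 * 0.07) = exp(-1.3650) = 0.255381
b = 1.56 / (1 + 0.255381) = 1.242651
Hb / (g * T^2) = 0.86 / (9.81 * 12.1^2) = 0.86 / 1436.2821 = 0.00059877
gamma_b = b - a * Hb/(g*T^2) = 1.242651 - 32.215896 * 0.00059877 = 1.223361
db = Hb / gamma_b = 0.86 / 1.223361
db = 0.7030 m

0.7030


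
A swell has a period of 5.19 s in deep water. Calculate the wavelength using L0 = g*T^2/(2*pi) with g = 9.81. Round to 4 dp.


L0 = g * T^2 / (2 * pi)
L0 = 9.81 * 5.19^2 / (2 * pi)
L0 = 9.81 * 26.9361 / 6.28319
L0 = 264.2431 / 6.28319
L0 = 42.0556 m

42.0556


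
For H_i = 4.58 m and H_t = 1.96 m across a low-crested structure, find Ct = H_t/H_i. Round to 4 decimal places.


Ct = H_t / H_i
Ct = 1.96 / 4.58
Ct = 0.4279

0.4279


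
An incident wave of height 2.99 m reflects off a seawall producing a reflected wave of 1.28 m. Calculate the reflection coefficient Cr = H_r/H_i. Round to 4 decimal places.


Cr = H_r / H_i
Cr = 1.28 / 2.99
Cr = 0.4281

0.4281


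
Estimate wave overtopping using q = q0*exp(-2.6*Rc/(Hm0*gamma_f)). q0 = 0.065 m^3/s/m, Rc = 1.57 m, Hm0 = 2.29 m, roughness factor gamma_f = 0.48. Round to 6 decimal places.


q = q0 * exp(-2.6 * Rc / (Hm0 * gamma_f))
Exponent = -2.6 * 1.57 / (2.29 * 0.48)
= -2.6 * 1.57 / 1.0992
= -3.713610
exp(-3.713610) = 0.024389
q = 0.065 * 0.024389
q = 0.001585 m^3/s/m

0.001585


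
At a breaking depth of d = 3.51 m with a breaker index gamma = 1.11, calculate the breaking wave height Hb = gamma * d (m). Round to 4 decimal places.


Hb = gamma * d
Hb = 1.11 * 3.51
Hb = 3.8961 m

3.8961


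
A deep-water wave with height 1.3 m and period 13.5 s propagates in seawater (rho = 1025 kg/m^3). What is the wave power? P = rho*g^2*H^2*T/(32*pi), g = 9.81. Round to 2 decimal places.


P = rho * g^2 * H^2 * T / (32 * pi)
P = 1025 * 9.81^2 * 1.3^2 * 13.5 / (32 * pi)
P = 1025 * 96.2361 * 1.6900 * 13.5 / 100.53096
P = 22386.31 W/m

22386.31


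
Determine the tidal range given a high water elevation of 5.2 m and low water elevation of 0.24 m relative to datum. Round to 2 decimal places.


Tidal range = High water - Low water
Tidal range = 5.2 - (0.24)
Tidal range = 4.96 m

4.96


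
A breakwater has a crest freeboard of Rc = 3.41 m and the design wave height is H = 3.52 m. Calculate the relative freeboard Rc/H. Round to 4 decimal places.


Relative freeboard = Rc / H
= 3.41 / 3.52
= 0.9688

0.9688


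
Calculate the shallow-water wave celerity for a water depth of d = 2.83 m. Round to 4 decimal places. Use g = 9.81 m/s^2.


Using the shallow-water approximation:
C = sqrt(g * d) = sqrt(9.81 * 2.83)
C = sqrt(27.7623)
C = 5.2690 m/s

5.2690


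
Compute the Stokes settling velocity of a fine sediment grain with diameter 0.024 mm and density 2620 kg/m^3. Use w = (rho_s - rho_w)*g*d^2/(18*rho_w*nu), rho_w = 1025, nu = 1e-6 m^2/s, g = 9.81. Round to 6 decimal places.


w = (rho_s - rho_w) * g * d^2 / (18 * rho_w * nu)
d = 0.024 mm = 0.000024 m
rho_s - rho_w = 2620 - 1025 = 1595
Numerator = 1595 * 9.81 * (0.000024)^2 = 0.000009012643
Denominator = 18 * 1025 * 1e-6 = 0.018450
w = 0.000488 m/s

0.000488


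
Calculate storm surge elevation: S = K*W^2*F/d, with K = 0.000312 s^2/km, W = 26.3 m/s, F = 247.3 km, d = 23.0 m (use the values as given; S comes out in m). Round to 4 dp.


S = K * W^2 * F / d
W^2 = 26.3^2 = 691.69
S = 0.000312 * 691.69 * 247.3 / 23.0
Numerator = 0.000312 * 691.69 * 247.3 = 53.369140
S = 53.369140 / 23.0 = 2.3204 m

2.3204


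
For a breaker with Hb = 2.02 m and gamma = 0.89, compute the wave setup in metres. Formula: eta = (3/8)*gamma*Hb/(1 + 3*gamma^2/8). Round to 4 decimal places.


eta = (3/8) * gamma * Hb / (1 + 3*gamma^2/8)
Numerator = (3/8) * 0.89 * 2.02 = 0.674175
Denominator = 1 + 3*0.89^2/8 = 1 + 0.297038 = 1.297038
eta = 0.674175 / 1.297038
eta = 0.5198 m

0.5198


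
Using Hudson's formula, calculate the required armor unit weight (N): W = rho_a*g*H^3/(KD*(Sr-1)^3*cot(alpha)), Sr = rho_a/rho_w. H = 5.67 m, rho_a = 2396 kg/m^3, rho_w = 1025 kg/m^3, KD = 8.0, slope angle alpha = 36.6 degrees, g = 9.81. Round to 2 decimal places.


Sr = rho_a / rho_w = 2396 / 1025 = 2.337561
(Sr - 1) = 1.337561
(Sr - 1)^3 = 2.392989
cot(36.6) = 1 / tan(36.6) = 1 / 0.742666 = 1.346501
Numerator = 2396 * 9.81 * 5.67^3 = 4284547.8536
Denominator = 8.0 * 2.392989 * 1.346501 = 25.777303
W = 4284547.8536 / 25.777303
W = 166213.97 N

166213.97


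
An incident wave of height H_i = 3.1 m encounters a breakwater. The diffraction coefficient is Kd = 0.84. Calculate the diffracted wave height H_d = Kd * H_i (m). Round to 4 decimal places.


H_d = Kd * H_i
H_d = 0.84 * 3.1
H_d = 2.6040 m

2.6040


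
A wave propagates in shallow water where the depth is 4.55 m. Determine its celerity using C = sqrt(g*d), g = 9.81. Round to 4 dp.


Using the shallow-water approximation:
C = sqrt(g * d) = sqrt(9.81 * 4.55)
C = sqrt(44.6355)
C = 6.6810 m/s

6.6810


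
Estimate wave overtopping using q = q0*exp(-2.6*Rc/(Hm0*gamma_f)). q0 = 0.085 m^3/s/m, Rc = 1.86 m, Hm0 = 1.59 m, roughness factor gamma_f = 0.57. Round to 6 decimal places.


q = q0 * exp(-2.6 * Rc / (Hm0 * gamma_f))
Exponent = -2.6 * 1.86 / (1.59 * 0.57)
= -2.6 * 1.86 / 0.9063
= -5.335981
exp(-5.335981) = 0.004815
q = 0.085 * 0.004815
q = 0.000409 m^3/s/m

0.000409


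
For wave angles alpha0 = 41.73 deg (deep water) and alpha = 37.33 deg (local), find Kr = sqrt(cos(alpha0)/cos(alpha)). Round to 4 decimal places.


Kr = sqrt(cos(alpha0) / cos(alpha))
cos(41.73) = 0.746290
cos(37.33) = 0.795156
Kr = sqrt(0.746290 / 0.795156)
Kr = sqrt(0.938545)
Kr = 0.9688

0.9688


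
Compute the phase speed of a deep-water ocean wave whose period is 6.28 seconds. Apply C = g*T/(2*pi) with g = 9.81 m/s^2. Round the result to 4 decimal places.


We use the deep-water celerity formula:
C = g * T / (2 * pi)
C = 9.81 * 6.28 / (2 * 3.14159...)
C = 61.606800 / 6.283185
C = 9.8050 m/s

9.8050


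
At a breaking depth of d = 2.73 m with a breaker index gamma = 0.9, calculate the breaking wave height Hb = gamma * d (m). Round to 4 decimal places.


Hb = gamma * d
Hb = 0.9 * 2.73
Hb = 2.4570 m

2.4570


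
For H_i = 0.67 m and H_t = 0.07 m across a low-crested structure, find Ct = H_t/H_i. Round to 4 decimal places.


Ct = H_t / H_i
Ct = 0.07 / 0.67
Ct = 0.1045

0.1045


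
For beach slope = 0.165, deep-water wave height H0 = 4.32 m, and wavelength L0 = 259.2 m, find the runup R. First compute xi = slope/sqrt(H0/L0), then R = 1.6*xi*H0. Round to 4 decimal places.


xi = slope / sqrt(H0/L0)
H0/L0 = 4.32/259.2 = 0.016667
sqrt(0.016667) = 0.129099
xi = 0.165 / 0.129099 = 1.278085
R = 1.6 * xi * H0 = 1.6 * 1.278085 * 4.32
R = 8.8341 m

8.8341


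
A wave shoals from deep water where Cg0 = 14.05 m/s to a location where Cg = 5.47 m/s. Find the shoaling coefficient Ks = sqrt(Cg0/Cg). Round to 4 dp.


Ks = sqrt(Cg0 / Cg)
Ks = sqrt(14.05 / 5.47)
Ks = sqrt(2.5686)
Ks = 1.6027

1.6027


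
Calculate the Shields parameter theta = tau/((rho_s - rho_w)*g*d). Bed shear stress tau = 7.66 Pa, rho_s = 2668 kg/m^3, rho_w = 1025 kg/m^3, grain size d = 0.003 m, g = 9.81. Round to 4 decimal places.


theta = tau / ((rho_s - rho_w) * g * d)
rho_s - rho_w = 2668 - 1025 = 1643
Denominator = 1643 * 9.81 * 0.003 = 48.353490
theta = 7.66 / 48.353490
theta = 0.1584

0.1584


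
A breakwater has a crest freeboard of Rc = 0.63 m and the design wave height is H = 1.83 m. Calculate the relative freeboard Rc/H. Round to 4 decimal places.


Relative freeboard = Rc / H
= 0.63 / 1.83
= 0.3443

0.3443


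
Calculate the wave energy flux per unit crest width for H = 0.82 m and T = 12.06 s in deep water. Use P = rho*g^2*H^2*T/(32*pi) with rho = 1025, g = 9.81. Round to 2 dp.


P = rho * g^2 * H^2 * T / (32 * pi)
P = 1025 * 9.81^2 * 0.82^2 * 12.06 / (32 * pi)
P = 1025 * 96.2361 * 0.6724 * 12.06 / 100.53096
P = 7956.77 W/m

7956.77


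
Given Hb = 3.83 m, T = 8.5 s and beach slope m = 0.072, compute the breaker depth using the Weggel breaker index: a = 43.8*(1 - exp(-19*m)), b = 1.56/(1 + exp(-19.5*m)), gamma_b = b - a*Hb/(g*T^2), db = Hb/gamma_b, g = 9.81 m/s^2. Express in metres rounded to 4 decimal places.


a = 43.8 * (1 - exp(-19 * m))
exp(-19 * 0.072) = exp(-1.3680) = 0.254616
a = 43.8 * (1 - 0.254616) = 32.647833
b = 1.56 / (1 + exp(-19.5 * m))
exp(-19.5 * 0.072) = exp(-1.4040) = 0.245613
b = 1.56 / (1 + 0.245613) = 1.252396
Hb / (g * T^2) = 3.83 / (9.81 * 8.5^2) = 3.83 / 708.7725 = 0.00540371
gamma_b = b - a * Hb/(g*T^2) = 1.252396 - 32.647833 * 0.00540371 = 1.075976
db = Hb / gamma_b = 3.83 / 1.075976
db = 3.5596 m

3.5596


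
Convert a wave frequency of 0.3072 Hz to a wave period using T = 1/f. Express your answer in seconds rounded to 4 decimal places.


T = 1 / f
T = 1 / 0.3072
T = 3.2552 s

3.2552


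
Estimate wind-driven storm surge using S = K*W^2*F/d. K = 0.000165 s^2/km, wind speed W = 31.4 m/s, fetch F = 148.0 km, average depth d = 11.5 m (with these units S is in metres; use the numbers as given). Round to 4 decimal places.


S = K * W^2 * F / d
W^2 = 31.4^2 = 985.96
S = 0.000165 * 985.96 * 148.0 / 11.5
Numerator = 0.000165 * 985.96 * 148.0 = 24.077143
S = 24.077143 / 11.5 = 2.0937 m

2.0937


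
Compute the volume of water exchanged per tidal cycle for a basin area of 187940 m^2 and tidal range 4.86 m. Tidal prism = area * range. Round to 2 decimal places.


Tidal prism = Area * Tidal range
P = 187940 * 4.86
P = 913388.40 m^3

913388.40


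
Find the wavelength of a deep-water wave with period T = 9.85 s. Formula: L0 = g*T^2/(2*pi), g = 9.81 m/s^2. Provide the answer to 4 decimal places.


L0 = g * T^2 / (2 * pi)
L0 = 9.81 * 9.85^2 / (2 * pi)
L0 = 9.81 * 97.0225 / 6.28319
L0 = 951.7907 / 6.28319
L0 = 151.4822 m

151.4822


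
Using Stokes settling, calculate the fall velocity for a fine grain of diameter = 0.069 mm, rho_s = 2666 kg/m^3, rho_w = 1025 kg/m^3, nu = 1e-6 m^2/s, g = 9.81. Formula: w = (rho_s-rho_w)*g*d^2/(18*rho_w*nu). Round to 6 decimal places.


w = (rho_s - rho_w) * g * d^2 / (18 * rho_w * nu)
d = 0.069 mm = 0.000069 m
rho_s - rho_w = 2666 - 1025 = 1641
Numerator = 1641 * 9.81 * (0.000069)^2 = 0.000076643578
Denominator = 18 * 1025 * 1e-6 = 0.018450
w = 0.004154 m/s

0.004154


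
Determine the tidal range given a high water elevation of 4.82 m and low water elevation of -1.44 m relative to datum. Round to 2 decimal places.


Tidal range = High water - Low water
Tidal range = 4.82 - (-1.44)
Tidal range = 6.26 m

6.26


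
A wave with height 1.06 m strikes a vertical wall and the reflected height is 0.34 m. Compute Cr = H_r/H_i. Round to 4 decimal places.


Cr = H_r / H_i
Cr = 0.34 / 1.06
Cr = 0.3208

0.3208


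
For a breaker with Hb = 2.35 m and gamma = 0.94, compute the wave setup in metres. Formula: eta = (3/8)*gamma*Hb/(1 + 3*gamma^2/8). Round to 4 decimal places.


eta = (3/8) * gamma * Hb / (1 + 3*gamma^2/8)
Numerator = (3/8) * 0.94 * 2.35 = 0.828375
Denominator = 1 + 3*0.94^2/8 = 1 + 0.331350 = 1.331350
eta = 0.828375 / 1.331350
eta = 0.6222 m

0.6222


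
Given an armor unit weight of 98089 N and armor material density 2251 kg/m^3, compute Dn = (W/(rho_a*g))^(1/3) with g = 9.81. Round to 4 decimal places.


V = W / (rho_a * g)
V = 98089 / (2251 * 9.81)
V = 98089 / 22082.31
V = 4.441972 m^3
Dn = V^(1/3) = 4.441972^(1/3)
Dn = 1.6438 m

1.6438


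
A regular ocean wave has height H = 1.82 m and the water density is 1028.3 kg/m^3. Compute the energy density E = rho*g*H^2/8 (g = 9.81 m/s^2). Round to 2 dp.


E = (1/8) * rho * g * H^2
E = (1/8) * 1028.3 * 9.81 * 1.82^2
E = 0.125 * 1028.3 * 9.81 * 3.3124
E = 4176.78 J/m^2

4176.78


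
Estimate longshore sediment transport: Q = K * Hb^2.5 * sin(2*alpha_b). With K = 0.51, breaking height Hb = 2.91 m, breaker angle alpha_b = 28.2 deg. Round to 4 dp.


Q = K * Hb^2.5 * sin(2 * alpha_b)
Hb^2.5 = 2.91^2.5 = 14.445496
sin(2 * 28.2) = sin(56.4) = 0.832921
Q = 0.51 * 14.445496 * 0.832921
Q = 6.1363 m^3/s

6.1363


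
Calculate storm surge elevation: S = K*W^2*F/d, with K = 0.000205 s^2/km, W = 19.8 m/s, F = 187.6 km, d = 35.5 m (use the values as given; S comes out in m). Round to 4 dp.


S = K * W^2 * F / d
W^2 = 19.8^2 = 392.04
S = 0.000205 * 392.04 * 187.6 / 35.5
Numerator = 0.000205 * 392.04 * 187.6 = 15.077074
S = 15.077074 / 35.5 = 0.4247 m

0.4247


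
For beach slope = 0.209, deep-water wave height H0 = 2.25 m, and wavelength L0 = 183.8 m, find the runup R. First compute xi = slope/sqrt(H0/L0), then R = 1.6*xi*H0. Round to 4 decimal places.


xi = slope / sqrt(H0/L0)
H0/L0 = 2.25/183.8 = 0.012242
sqrt(0.012242) = 0.110642
xi = 0.209 / 0.110642 = 1.888982
R = 1.6 * xi * H0 = 1.6 * 1.888982 * 2.25
R = 6.8003 m

6.8003


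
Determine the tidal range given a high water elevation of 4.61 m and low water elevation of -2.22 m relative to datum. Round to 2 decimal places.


Tidal range = High water - Low water
Tidal range = 4.61 - (-2.22)
Tidal range = 6.83 m

6.83


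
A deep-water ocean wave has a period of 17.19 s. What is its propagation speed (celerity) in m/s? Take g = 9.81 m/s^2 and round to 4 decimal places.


We use the deep-water celerity formula:
C = g * T / (2 * pi)
C = 9.81 * 17.19 / (2 * 3.14159...)
C = 168.633900 / 6.283185
C = 26.8389 m/s

26.8389


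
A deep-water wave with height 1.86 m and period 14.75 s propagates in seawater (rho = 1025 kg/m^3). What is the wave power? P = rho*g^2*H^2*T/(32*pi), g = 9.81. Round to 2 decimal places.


P = rho * g^2 * H^2 * T / (32 * pi)
P = 1025 * 9.81^2 * 1.86^2 * 14.75 / (32 * pi)
P = 1025 * 96.2361 * 3.4596 * 14.75 / 100.53096
P = 50070.27 W/m

50070.27


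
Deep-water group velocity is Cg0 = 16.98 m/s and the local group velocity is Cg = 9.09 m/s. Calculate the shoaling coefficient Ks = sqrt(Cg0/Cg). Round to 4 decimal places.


Ks = sqrt(Cg0 / Cg)
Ks = sqrt(16.98 / 9.09)
Ks = sqrt(1.8680)
Ks = 1.3667

1.3667


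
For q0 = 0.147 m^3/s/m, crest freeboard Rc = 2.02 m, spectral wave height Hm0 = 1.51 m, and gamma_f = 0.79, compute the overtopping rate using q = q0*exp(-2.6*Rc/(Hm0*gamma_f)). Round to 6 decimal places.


q = q0 * exp(-2.6 * Rc / (Hm0 * gamma_f))
Exponent = -2.6 * 2.02 / (1.51 * 0.79)
= -2.6 * 2.02 / 1.1929
= -4.402716
exp(-4.402716) = 0.012244
q = 0.147 * 0.012244
q = 0.001800 m^3/s/m

0.001800


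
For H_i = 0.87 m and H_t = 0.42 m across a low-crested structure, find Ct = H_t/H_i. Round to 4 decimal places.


Ct = H_t / H_i
Ct = 0.42 / 0.87
Ct = 0.4828

0.4828


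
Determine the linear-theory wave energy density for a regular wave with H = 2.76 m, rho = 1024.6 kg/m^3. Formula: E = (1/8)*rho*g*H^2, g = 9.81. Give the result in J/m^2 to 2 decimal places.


E = (1/8) * rho * g * H^2
E = (1/8) * 1024.6 * 9.81 * 2.76^2
E = 0.125 * 1024.6 * 9.81 * 7.6176
E = 9570.87 J/m^2

9570.87


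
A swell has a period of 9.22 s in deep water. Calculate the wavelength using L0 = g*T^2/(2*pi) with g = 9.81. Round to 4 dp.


L0 = g * T^2 / (2 * pi)
L0 = 9.81 * 9.22^2 / (2 * pi)
L0 = 9.81 * 85.0084 / 6.28319
L0 = 833.9324 / 6.28319
L0 = 132.7245 m

132.7245


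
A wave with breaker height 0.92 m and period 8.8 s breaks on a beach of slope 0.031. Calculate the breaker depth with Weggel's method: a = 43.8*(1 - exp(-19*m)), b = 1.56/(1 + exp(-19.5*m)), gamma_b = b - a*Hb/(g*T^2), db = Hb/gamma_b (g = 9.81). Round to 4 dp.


a = 43.8 * (1 - exp(-19 * m))
exp(-19 * 0.031) = exp(-0.5890) = 0.554882
a = 43.8 * (1 - 0.554882) = 19.496173
b = 1.56 / (1 + exp(-19.5 * m))
exp(-19.5 * 0.031) = exp(-0.6045) = 0.546348
b = 1.56 / (1 + 0.546348) = 1.008829
Hb / (g * T^2) = 0.92 / (9.81 * 8.8^2) = 0.92 / 759.6864 = 0.00121103
gamma_b = b - a * Hb/(g*T^2) = 1.008829 - 19.496173 * 0.00121103 = 0.985218
db = Hb / gamma_b = 0.92 / 0.985218
db = 0.9338 m

0.9338


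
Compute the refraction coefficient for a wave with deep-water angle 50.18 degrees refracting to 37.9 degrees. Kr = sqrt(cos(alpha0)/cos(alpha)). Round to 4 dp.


Kr = sqrt(cos(alpha0) / cos(alpha))
cos(50.18) = 0.640378
cos(37.9) = 0.789084
Kr = sqrt(0.640378 / 0.789084)
Kr = sqrt(0.811546)
Kr = 0.9009

0.9009


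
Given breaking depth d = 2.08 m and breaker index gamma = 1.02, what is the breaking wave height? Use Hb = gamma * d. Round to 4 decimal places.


Hb = gamma * d
Hb = 1.02 * 2.08
Hb = 2.1216 m

2.1216


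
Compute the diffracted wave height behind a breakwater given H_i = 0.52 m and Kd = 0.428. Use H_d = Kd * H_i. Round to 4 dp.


H_d = Kd * H_i
H_d = 0.428 * 0.52
H_d = 0.2226 m

0.2226


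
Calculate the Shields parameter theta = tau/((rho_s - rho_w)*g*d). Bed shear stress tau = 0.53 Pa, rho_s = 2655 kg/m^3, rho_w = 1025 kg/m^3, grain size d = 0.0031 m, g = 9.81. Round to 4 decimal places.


theta = tau / ((rho_s - rho_w) * g * d)
rho_s - rho_w = 2655 - 1025 = 1630
Denominator = 1630 * 9.81 * 0.0031 = 49.569930
theta = 0.53 / 49.569930
theta = 0.0107

0.0107


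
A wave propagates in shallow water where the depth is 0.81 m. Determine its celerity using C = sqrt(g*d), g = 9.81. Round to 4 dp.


Using the shallow-water approximation:
C = sqrt(g * d) = sqrt(9.81 * 0.81)
C = sqrt(7.9461)
C = 2.8189 m/s

2.8189


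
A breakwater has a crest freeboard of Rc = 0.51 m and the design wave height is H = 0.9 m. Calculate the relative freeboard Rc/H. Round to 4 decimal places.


Relative freeboard = Rc / H
= 0.51 / 0.9
= 0.5667

0.5667


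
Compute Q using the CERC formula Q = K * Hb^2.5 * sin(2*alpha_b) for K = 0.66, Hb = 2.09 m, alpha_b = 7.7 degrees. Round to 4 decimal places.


Q = K * Hb^2.5 * sin(2 * alpha_b)
Hb^2.5 = 2.09^2.5 = 6.314889
sin(2 * 7.7) = sin(15.4) = 0.265556
Q = 0.66 * 6.314889 * 0.265556
Q = 1.1068 m^3/s

1.1068


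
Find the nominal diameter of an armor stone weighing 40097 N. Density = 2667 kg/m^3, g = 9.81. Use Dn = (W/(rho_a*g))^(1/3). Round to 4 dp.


V = W / (rho_a * g)
V = 40097 / (2667 * 9.81)
V = 40097 / 26163.27
V = 1.532568 m^3
Dn = V^(1/3) = 1.532568^(1/3)
Dn = 1.1529 m

1.1529


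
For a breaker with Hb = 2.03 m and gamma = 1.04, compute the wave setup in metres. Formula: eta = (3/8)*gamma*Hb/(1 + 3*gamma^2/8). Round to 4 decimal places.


eta = (3/8) * gamma * Hb / (1 + 3*gamma^2/8)
Numerator = (3/8) * 1.04 * 2.03 = 0.791700
Denominator = 1 + 3*1.04^2/8 = 1 + 0.405600 = 1.405600
eta = 0.791700 / 1.405600
eta = 0.5632 m

0.5632


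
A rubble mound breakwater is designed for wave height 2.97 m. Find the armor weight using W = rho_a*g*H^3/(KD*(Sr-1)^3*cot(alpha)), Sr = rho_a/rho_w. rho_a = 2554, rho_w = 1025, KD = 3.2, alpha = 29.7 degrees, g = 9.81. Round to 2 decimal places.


Sr = rho_a / rho_w = 2554 / 1025 = 2.491707
(Sr - 1) = 1.491707
(Sr - 1)^3 = 3.319333
cot(29.7) = 1 / tan(29.7) = 1 / 0.570390 = 1.753187
Numerator = 2554 * 9.81 * 2.97^3 = 656385.9075
Denominator = 3.2 * 3.319333 * 1.753187 = 18.622114
W = 656385.9075 / 18.622114
W = 35247.66 N

35247.66


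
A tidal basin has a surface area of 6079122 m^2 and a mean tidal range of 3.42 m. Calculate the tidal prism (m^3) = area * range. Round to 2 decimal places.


Tidal prism = Area * Tidal range
P = 6079122 * 3.42
P = 20790597.24 m^3

20790597.24


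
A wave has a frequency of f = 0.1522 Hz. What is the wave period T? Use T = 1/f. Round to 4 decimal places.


T = 1 / f
T = 1 / 0.1522
T = 6.5703 s

6.5703


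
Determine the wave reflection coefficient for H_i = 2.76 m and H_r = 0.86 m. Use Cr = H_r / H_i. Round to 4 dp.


Cr = H_r / H_i
Cr = 0.86 / 2.76
Cr = 0.3116

0.3116
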